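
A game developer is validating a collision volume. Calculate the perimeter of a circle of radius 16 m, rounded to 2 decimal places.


Shape: circle
Radius r = 16 m
Formula: C = 2 * pi * r
C = 2 * pi * 16
C = 32 * pi
C = 100.53
100.53 m


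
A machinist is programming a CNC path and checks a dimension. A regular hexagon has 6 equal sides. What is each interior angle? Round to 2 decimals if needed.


Shape: regular hexagon (6 sides)
Formula: interior angle = (n - 2) * 180 / n
(n - 2) = 4
(n - 2) * 180 = 720
angle = 720 / 6
angle = 120
120 degrees


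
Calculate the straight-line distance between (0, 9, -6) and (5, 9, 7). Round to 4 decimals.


3D distance between two points
P1 = (0, 9, -6), P2 = (5, 9, 7)
Formula: d = sqrt((x2-x1)^2 + (y2-y1)^2 + (z2-z1)^2)
dx = 5 - 0 = 5
dy = 9 - 9 = 0
dz = 7 - -6 = 13
dx^2 + dy^2 + dz^2 = 25 + 0 + 169 = 194
d = sqrt(194)
d = 13.9284
13.9284 units


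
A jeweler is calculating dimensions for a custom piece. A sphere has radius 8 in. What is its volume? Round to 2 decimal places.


Shape: sphere
Radius r = 8 in
Formula: V = (4/3) * pi * r^3
r^3 = 512
(4/3) * 512 = 682.666667
V = 682.666667 * pi
V = 2144.66
2144.66 in^3


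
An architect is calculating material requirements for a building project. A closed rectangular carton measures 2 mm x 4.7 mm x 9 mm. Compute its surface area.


Shape: rectangular prism
l = 2 mm, w = 4.7 mm, h = 9 mm
Formula: SA = 2(lw + lh + wh)
lw = 9.4, lh = 18, wh = 42.3
lw + lh + wh = 69.7
SA = 2 * 69.7
SA = 139.4
139.4 mm^2


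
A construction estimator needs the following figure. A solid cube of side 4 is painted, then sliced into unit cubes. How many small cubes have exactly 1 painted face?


Large cube: 4 x 4 x 4, cut into unit cubes.
n = 4, so n - 2 = 2
Cubes with 1 painted face lie in the interior of each face.
A cube has 6 faces; each contributes (n - 2)^2 = 4 such cubes.
Count = 6 * 4 = 24
24 unit cubes


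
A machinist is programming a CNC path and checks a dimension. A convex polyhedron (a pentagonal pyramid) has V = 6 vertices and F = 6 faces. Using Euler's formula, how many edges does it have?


Polyhedron: pentagonal pyramid
Euler's formula for convex polyhedra: V - E + F = 2
Given: V = 6 vertices and F = 6 faces
Solve for E:
E = V + F - 2 = 6 + 6 - 2 = 10
10 edges


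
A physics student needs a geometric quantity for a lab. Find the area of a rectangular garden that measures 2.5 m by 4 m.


Shape: rectangle
Length l = 2.5 m, Width w = 4 m
Formula: A = l * w
A = 2.5 * 4
A = 10
10 m^2


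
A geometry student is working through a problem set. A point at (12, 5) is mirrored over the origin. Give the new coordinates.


Transformation: reflection
Original point: (12, 5)
Rule for reflection through the origin: (x, y) -> (-x, -y)
Apply: (12, 5) -> (-12, -5)
(-12, -5)


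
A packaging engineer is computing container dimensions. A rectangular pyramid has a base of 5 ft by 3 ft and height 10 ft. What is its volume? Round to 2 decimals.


Shape: rectangular pyramid
Base: 5 ft x 3 ft, Height h = 10 ft
Formula: V = (1/3) * base_area * h
base_area = 5 * 3 = 15
base_area * h = 15 * 10 = 150
V = 150 / 3
V = 50
50 ft^3


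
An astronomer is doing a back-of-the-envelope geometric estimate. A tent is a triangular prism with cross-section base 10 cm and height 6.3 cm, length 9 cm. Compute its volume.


Shape: triangular prism
Triangle base = 10 cm, triangle height = 6.3 cm, prism length L = 9 cm
Formula: V = (1/2 * b * h_tri) * L
Cross-section area = 0.5 * 10 * 6.3 = 31.5
V = 31.5 * 9
V = 283.5
283.5 cm^3


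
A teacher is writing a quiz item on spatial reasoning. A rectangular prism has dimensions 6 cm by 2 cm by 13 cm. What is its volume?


Shape: rectangular prism
l = 6 cm, w = 2 cm, h = 13 cm
Formula: V = l * w * h
V = 6 * 2 * 13
V = 12 * 13
V = 156
156 cm^3


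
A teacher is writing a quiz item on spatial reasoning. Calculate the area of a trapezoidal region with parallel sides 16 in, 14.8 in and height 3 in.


Shape: trapezoid
Parallel sides a = 16 in, b = 14.8 in; Height h = 3 in
Formula: A = (a + b) * h / 2
a + b = 16 + 14.8 = 30.8
A = 30.8 * 3 / 2
A = 92.4 / 2
A = 46.2
46.2 in^2


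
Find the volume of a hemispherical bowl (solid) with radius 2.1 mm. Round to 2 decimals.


Shape: hemisphere (half of a sphere)
Radius r = 2.1 mm
Formula: V = (1/2) * (4/3) * pi * r^3 = (2/3) * pi * r^3
r^3 = 9.261
(2/3) * 9.261 = 6.174
V = 6.174 * pi
V = 19.4
19.4 mm^3


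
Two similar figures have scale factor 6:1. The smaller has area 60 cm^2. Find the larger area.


Linear scale factor k = 6
Original area = 60 cm^2
Rule: under a linear scaling by k, areas scale by k^2.
k^2 = 6^2 = 36
New area = 60 * 36
New area = 2160
2160 cm^2


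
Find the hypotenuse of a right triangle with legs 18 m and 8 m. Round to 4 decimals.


Shape: right triangle
Legs a = 18 m, b = 8 m
Formula: c = sqrt(a^2 + b^2)
a^2 = 324, b^2 = 64
a^2 + b^2 = 388
c = sqrt(388)
c = 19.6977
19.6977 m


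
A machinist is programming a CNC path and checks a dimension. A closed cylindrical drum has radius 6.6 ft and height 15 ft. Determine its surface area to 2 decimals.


Shape: closed cylinder
Radius r = 6.6 ft, Height h = 15 ft
Formula: SA = 2*pi*r^2 + 2*pi*r*h = 2*pi*r*(r + h)
r + h = 21.6
2 * r * (r + h) = 2 * 6.6 * 21.6 = 285.12
SA = 285.12 * pi
SA = 895.73
895.73 ft^2


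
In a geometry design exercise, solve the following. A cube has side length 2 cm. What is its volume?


Shape: cube
Side s = 2 cm
Formula: V = s^3
V = 2 * 2 * 2
V = 4 * 2
V = 8
8 cm^3


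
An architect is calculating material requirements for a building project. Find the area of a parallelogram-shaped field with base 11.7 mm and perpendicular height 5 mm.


Shape: parallelogram
Base b = 11.7 mm, Height h = 5 mm
Formula: A = b * h
A = 11.7 * 5
A = 58.5
58.5 mm^2


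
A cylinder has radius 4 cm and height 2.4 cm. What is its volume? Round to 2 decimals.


Shape: cylinder
Radius r = 4 cm, Height h = 2.4 cm
Formula: V = pi * r^2 * h
r^2 = 16
V = pi * 16 * 2.4
V = 38.4 * pi
V = 120.64
120.64 cm^3


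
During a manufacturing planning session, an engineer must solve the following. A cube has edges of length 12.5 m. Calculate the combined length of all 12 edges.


Shape: cube
Side s = 12.5 m
A cube has 12 edges, all equal.
Formula: total edge length = 12 * s
Total = 12 * 12.5
Total = 150
150 m


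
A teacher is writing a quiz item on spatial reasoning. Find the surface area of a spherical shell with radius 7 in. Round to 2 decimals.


Shape: sphere
Radius r = 7 in
Formula: SA = 4 * pi * r^2
r^2 = 49
SA = 4 * pi * 49
SA = 196 * pi
SA = 615.75
615.75 in^2


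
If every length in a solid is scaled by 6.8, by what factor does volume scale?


Linear scale factor k = 6.8
Rule: under a linear scaling by k, volumes scale by k^3.
k^3 = 6.8 * 6.8 * 6.8
k^3 = 46.24 * 6.8
k^3 = 314.432
Volume scales by a factor of 314.432.
314.432 (dimensionless)


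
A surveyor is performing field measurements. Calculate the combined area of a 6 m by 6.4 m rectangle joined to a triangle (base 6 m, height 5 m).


Composite shape: rectangle + triangle
Rectangle area = 6 * 6.4 = 38.4
Triangle area = 0.5 * 6 * 5 = 15
Total = 38.4 + 15
Total = 53.4
53.4 m^2


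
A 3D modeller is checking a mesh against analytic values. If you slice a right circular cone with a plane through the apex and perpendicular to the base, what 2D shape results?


Solid: right circular cone
Cutting plane: through the apex and perpendicular to the base
Visualize the intersection of the plane with the solid's surface.
The boundary of the cut region is a isosceles triangle.
isosceles triangle


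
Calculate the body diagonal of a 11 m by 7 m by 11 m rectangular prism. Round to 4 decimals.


Shape: rectangular box (space diagonal)
l = 11 m, w = 7 m, h = 11 m
Visualize: the diagonal of the base, then a right triangle with that diagonal and the height.
Formula: d = sqrt(l^2 + w^2 + h^2)
l^2 + w^2 + h^2 = 121 + 49 + 121 = 291
d = sqrt(291)
d = 17.0587
17.0587 m


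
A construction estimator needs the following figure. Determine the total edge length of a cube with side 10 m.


Shape: cube
Side s = 10 m
A cube has 12 edges, all equal.
Formula: total edge length = 12 * s
Total = 12 * 10
Total = 120
120 m


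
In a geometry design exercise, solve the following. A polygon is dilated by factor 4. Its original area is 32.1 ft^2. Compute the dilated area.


Linear scale factor k = 4
Original area = 32.1 ft^2
Rule: under a linear scaling by k, areas scale by k^2.
k^2 = 4^2 = 16
New area = 32.1 * 16
New area = 513.6
513.6 ft^2


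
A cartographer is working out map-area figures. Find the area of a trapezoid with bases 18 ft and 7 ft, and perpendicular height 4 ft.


Shape: trapezoid
Parallel sides a = 18 ft, b = 7 ft; Height h = 4 ft
Formula: A = (a + b) * h / 2
a + b = 18 + 7 = 25
A = 25 * 4 / 2
A = 100 / 2
A = 50
50 ft^2


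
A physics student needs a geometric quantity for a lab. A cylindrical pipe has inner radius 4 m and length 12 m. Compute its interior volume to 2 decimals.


Shape: cylinder
Radius r = 4 m, Height h = 12 m
Formula: V = pi * r^2 * h
r^2 = 16
V = pi * 16 * 12
V = 192 * pi
V = 603.19
603.19 m^3


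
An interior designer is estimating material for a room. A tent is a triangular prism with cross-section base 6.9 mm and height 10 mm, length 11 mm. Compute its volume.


Shape: triangular prism
Triangle base = 6.9 mm, triangle height = 10 mm, prism length L = 11 mm
Formula: V = (1/2 * b * h_tri) * L
Cross-section area = 0.5 * 6.9 * 10 = 34.5
V = 34.5 * 11
V = 379.5
379.5 mm^3


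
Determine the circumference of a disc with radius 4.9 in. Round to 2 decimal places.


Shape: circle
Radius r = 4.9 in
Formula: C = 2 * pi * r
C = 2 * pi * 4.9
C = 9.8 * pi
C = 30.79
30.79 in


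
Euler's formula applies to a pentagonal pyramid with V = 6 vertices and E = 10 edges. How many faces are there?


Polyhedron: pentagonal pyramid
Euler's formula for convex polyhedra: V - E + F = 2
Given: V = 6 vertices and E = 10 edges
Solve for F:
F = 2 + E - V = 2 + 10 - 6 = 6
6 faces


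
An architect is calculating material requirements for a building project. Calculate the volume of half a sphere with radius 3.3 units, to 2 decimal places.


Shape: hemisphere (half of a sphere)
Radius r = 3.3 units
Formula: V = (1/2) * (4/3) * pi * r^3 = (2/3) * pi * r^3
r^3 = 35.937
(2/3) * 35.937 = 23.958
V = 23.958 * pi
V = 75.27
75.27 units^3


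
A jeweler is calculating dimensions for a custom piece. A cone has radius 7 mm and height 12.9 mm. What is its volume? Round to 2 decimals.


Shape: cone
Radius r = 7 mm, Height h = 12.9 mm
Formula: V = (1/3) * pi * r^2 * h
r^2 = 49
pi * r^2 * h = pi * 49 * 12.9 = 632.1 * pi
V = 632.1 * pi / 3
V = 661.93
661.93 mm^3


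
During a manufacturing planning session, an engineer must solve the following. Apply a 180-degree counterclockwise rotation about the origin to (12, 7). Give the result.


Transformation: rotation about the origin
Original point: (12, 7)
Rule for 180 deg: (x, y) -> (-x, -y)
Apply: (12, 7) -> (-12, -7)
(-12, -7)


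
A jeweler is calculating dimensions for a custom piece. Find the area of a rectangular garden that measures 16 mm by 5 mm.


Shape: rectangle
Length l = 16 mm, Width w = 5 mm
Formula: A = l * w
A = 16 * 5
A = 80
80 mm^2


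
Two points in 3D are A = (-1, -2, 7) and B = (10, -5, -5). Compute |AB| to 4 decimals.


3D distance between two points
P1 = (-1, -2, 7), P2 = (10, -5, -5)
Formula: d = sqrt((x2-x1)^2 + (y2-y1)^2 + (z2-z1)^2)
dx = 10 - -1 = 11
dy = -5 - -2 = -3
dz = -5 - 7 = -12
dx^2 + dy^2 + dz^2 = 121 + 9 + 144 = 274
d = sqrt(274)
d = 16.5529
16.5529 units


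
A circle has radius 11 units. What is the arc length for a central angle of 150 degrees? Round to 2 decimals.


Shape: circular arc
Radius r = 11 units, Angle = 150 degrees
Formula: L = (angle/360) * 2 * pi * r
2 * pi * r = 22 * pi
L = (150/360) * 22 * pi
L = 9.166667 * pi
L = 28.8
28.8 units


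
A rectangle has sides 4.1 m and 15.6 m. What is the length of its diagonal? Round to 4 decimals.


Shape: rectangle (diagonal via Pythagoras)
Sides: 4.1 m and 15.6 m
Formula: d = sqrt(l^2 + w^2)
l^2 = 16.81, w^2 = 243.36
l^2 + w^2 = 260.17
d = sqrt(260.17)
d = 16.1298
16.1298 m


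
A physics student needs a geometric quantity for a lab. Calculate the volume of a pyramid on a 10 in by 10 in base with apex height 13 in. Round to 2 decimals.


Shape: rectangular pyramid
Base: 10 in x 10 in, Height h = 13 in
Formula: V = (1/3) * base_area * h
base_area = 10 * 10 = 100
base_area * h = 100 * 13 = 1300
V = 1300 / 3
V = 433.33
433.33 in^3


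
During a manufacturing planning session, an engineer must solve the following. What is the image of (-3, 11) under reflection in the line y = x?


Transformation: reflection
Original point: (-3, 11)
Rule for reflection over y = x: (x, y) -> (y, x)
Apply: (-3, 11) -> (11, -3)
(11, -3)


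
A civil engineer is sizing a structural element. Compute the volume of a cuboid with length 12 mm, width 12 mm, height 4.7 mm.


Shape: rectangular prism
l = 12 mm, w = 12 mm, h = 4.7 mm
Formula: V = l * w * h
V = 12 * 12 * 4.7
V = 144 * 4.7
V = 676.8
676.8 mm^3


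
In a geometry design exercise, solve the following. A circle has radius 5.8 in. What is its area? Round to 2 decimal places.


Shape: circle
Radius r = 5.8 in
Formula: A = pi * r^2
r^2 = 5.8^2 = 33.64
A = pi * 33.64
A = 105.68
105.68 in^2


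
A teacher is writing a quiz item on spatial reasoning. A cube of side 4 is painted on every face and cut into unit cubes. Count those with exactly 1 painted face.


Large cube: 4 x 4 x 4, cut into unit cubes.
n = 4, so n - 2 = 2
Cubes with 1 painted face lie in the interior of each face.
A cube has 6 faces; each contributes (n - 2)^2 = 4 such cubes.
Count = 6 * 4 = 24
24 unit cubes


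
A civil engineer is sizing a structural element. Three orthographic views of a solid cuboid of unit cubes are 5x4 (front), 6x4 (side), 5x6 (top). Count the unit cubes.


Orthographic views of a solid rectangular block:
Front view 5 x 4 -> length = 5, height = 4
Side view 6 x 4 -> width = 6, height = 4 (consistent)
Top view 5 x 6 -> confirms length = 5, width = 6
The block is 5 x 6 x 4.
Total unit cubes = 5 * 6 * 4 = 120
120 unit cubes


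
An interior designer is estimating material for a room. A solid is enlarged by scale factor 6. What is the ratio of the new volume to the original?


Linear scale factor k = 6
Rule: under a linear scaling by k, volumes scale by k^3.
k^3 = 6 * 6 * 6
k^3 = 36 * 6
k^3 = 216
Volume scales by a factor of 216.
216 (dimensionless)


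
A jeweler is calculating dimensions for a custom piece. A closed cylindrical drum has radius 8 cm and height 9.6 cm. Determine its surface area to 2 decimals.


Shape: closed cylinder
Radius r = 8 cm, Height h = 9.6 cm
Formula: SA = 2*pi*r^2 + 2*pi*r*h = 2*pi*r*(r + h)
r + h = 17.6
2 * r * (r + h) = 2 * 8 * 17.6 = 281.6
SA = 281.6 * pi
SA = 884.67
884.67 cm^2


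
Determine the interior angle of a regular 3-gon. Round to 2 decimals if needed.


Shape: regular triangle (3 sides)
Formula: interior angle = (n - 2) * 180 / n
(n - 2) = 1
(n - 2) * 180 = 180
angle = 180 / 3
angle = 60
60 degrees


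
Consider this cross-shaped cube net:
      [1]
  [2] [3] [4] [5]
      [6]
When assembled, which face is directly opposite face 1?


Net: cross layout. Take square 3 as the base (bottom).
Fold the four squares in the horizontal row up around 3: 2 -> left, 4 -> right, 5 wraps to the top.
Fold 1 and 6 up from 3: 1 -> back, 6 -> front.
Opposite pairs are therefore: (1, 6), (2, 4), (3, 5).
Face 1 is opposite face 6.
face 6


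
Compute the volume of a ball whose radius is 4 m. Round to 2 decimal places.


Shape: sphere
Radius r = 4 m
Formula: V = (4/3) * pi * r^3
r^3 = 64
(4/3) * 64 = 85.333333
V = 85.333333 * pi
V = 268.08
268.08 m^3


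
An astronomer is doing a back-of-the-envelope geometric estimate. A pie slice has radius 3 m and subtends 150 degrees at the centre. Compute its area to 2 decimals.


Shape: circular sector
Radius r = 3 m, Angle = 150 degrees
Formula: A = (angle/360) * pi * r^2
r^2 = 9
Fraction of circle = 150/360
A = (150/360) * pi * 9
A = 3.75 * pi
A = 11.78
11.78 m^2


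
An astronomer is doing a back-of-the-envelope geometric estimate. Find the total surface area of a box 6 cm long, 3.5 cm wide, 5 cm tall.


Shape: rectangular prism
l = 6 cm, w = 3.5 cm, h = 5 cm
Formula: SA = 2(lw + lh + wh)
lw = 21, lh = 30, wh = 17.5
lw + lh + wh = 68.5
SA = 2 * 68.5
SA = 137
137 cm^2


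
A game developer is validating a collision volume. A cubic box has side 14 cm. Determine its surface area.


Shape: cube
Side s = 14 cm
A cube has 6 square faces.
Formula: SA = 6 * s^2
s^2 = 196
SA = 6 * 196
SA = 1176
1176 cm^2


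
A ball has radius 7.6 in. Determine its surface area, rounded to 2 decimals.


Shape: sphere
Radius r = 7.6 in
Formula: SA = 4 * pi * r^2
r^2 = 57.76
SA = 4 * pi * 57.76
SA = 231.04 * pi
SA = 725.83
725.83 in^2


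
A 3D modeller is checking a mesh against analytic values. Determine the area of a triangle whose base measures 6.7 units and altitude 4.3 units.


Shape: triangle
Base b = 6.7 units, Height h = 4.3 units
Formula: A = (1/2) * b * h
A = 0.5 * 6.7 * 4.3
A = 0.5 * 28.81
A = 14.405
14.405 units^2


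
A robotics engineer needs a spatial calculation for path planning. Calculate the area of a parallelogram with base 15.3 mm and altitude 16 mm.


Shape: parallelogram
Base b = 15.3 mm, Height h = 16 mm
Formula: A = b * h
A = 15.3 * 16
A = 244.8
244.8 mm^2


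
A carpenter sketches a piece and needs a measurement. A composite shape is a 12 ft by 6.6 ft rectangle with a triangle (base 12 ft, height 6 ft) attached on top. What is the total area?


Composite shape: rectangle + triangle
Rectangle area = 12 * 6.6 = 79.2
Triangle area = 0.5 * 12 * 6 = 36
Total = 79.2 + 36
Total = 115.2
115.2 ft^2


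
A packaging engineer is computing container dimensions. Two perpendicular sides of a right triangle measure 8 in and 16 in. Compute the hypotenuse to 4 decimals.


Shape: right triangle
Legs a = 8 in, b = 16 in
Formula: c = sqrt(a^2 + b^2)
a^2 = 64, b^2 = 256
a^2 + b^2 = 320
c = sqrt(320)
c = 17.8885
17.8885 in


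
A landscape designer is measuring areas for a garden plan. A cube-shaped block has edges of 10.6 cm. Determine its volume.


Shape: cube
Side s = 10.6 cm
Formula: V = s^3
V = 10.6 * 10.6 * 10.6
V = 112.36 * 10.6
V = 1191.016
1191.016 cm^3


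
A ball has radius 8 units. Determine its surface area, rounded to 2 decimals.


Shape: sphere
Radius r = 8 units
Formula: SA = 4 * pi * r^2
r^2 = 64
SA = 4 * pi * 64
SA = 256 * pi
SA = 804.25
804.25 units^2


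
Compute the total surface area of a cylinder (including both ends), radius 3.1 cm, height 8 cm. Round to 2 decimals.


Shape: closed cylinder
Radius r = 3.1 cm, Height h = 8 cm
Formula: SA = 2*pi*r^2 + 2*pi*r*h = 2*pi*r*(r + h)
r + h = 11.1
2 * r * (r + h) = 2 * 3.1 * 11.1 = 68.82
SA = 68.82 * pi
SA = 216.2
216.2 cm^2


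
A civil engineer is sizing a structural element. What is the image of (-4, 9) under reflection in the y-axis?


Transformation: reflection
Original point: (-4, 9)
Rule for reflection over the y-axis: (x, y) -> (-x, y)
Apply: (-4, 9) -> (4, 9)
(4, 9)


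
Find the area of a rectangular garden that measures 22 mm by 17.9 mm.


Shape: rectangle
Length l = 22 mm, Width w = 17.9 mm
Formula: A = l * w
A = 22 * 17.9
A = 393.8
393.8 mm^2


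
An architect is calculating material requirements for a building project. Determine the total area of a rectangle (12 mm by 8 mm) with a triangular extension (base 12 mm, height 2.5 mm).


Composite shape: rectangle + triangle
Rectangle area = 12 * 8 = 96
Triangle area = 0.5 * 12 * 2.5 = 15
Total = 96 + 15
Total = 111
111 mm^2


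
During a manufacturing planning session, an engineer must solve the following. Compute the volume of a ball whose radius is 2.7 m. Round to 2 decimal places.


Shape: sphere
Radius r = 2.7 m
Formula: V = (4/3) * pi * r^3
r^3 = 19.683
(4/3) * 19.683 = 26.244
V = 26.244 * pi
V = 82.45
82.45 m^3


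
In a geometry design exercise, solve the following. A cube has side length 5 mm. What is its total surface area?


Shape: cube
Side s = 5 mm
A cube has 6 square faces.
Formula: SA = 6 * s^2
s^2 = 25
SA = 6 * 25
SA = 150
150 mm^2


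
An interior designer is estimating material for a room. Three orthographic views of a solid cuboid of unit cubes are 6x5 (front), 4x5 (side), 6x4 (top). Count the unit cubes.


Orthographic views of a solid rectangular block:
Front view 6 x 5 -> length = 6, height = 5
Side view 4 x 5 -> width = 4, height = 5 (consistent)
Top view 6 x 4 -> confirms length = 6, width = 4
The block is 6 x 4 x 5.
Total unit cubes = 6 * 4 * 5 = 120
120 unit cubes


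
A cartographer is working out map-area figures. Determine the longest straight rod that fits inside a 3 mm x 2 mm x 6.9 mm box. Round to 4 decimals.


Shape: rectangular box (space diagonal)
l = 3 mm, w = 2 mm, h = 6.9 mm
Visualize: the diagonal of the base, then a right triangle with that diagonal and the height.
Formula: d = sqrt(l^2 + w^2 + h^2)
l^2 + w^2 + h^2 = 9 + 4 + 47.61 = 60.61
d = sqrt(60.61)
d = 7.7852
7.7852 mm


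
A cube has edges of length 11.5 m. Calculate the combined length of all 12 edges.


Shape: cube
Side s = 11.5 m
A cube has 12 edges, all equal.
Formula: total edge length = 12 * s
Total = 12 * 11.5
Total = 138
138 m


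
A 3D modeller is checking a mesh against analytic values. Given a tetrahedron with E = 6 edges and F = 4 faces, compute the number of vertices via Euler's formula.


Polyhedron: tetrahedron
Euler's formula for convex polyhedra: V - E + F = 2
Given: E = 6 edges and F = 4 faces
Solve for V:
V = 2 + E - F = 2 + 6 - 4 = 4
4 vertices


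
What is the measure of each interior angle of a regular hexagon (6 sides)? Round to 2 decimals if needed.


Shape: regular hexagon (6 sides)
Formula: interior angle = (n - 2) * 180 / n
(n - 2) = 4
(n - 2) * 180 = 720
angle = 720 / 6
angle = 120
120 degrees


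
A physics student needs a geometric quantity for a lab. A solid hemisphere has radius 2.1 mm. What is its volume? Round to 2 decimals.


Shape: hemisphere (half of a sphere)
Radius r = 2.1 mm
Formula: V = (1/2) * (4/3) * pi * r^3 = (2/3) * pi * r^3
r^3 = 9.261
(2/3) * 9.261 = 6.174
V = 6.174 * pi
V = 19.4
19.4 mm^3


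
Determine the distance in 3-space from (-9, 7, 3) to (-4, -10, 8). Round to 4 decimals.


3D distance between two points
P1 = (-9, 7, 3), P2 = (-4, -10, 8)
Formula: d = sqrt((x2-x1)^2 + (y2-y1)^2 + (z2-z1)^2)
dx = -4 - -9 = 5
dy = -10 - 7 = -17
dz = 8 - 3 = 5
dx^2 + dy^2 + dz^2 = 25 + 289 + 25 = 339
d = sqrt(339)
d = 18.412
18.412 units


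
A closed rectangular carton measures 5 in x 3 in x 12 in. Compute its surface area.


Shape: rectangular prism
l = 5 in, w = 3 in, h = 12 in
Formula: SA = 2(lw + lh + wh)
lw = 15, lh = 60, wh = 36
lw + lh + wh = 111
SA = 2 * 111
SA = 222
222 in^2


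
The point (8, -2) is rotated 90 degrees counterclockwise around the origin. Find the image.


Transformation: rotation about the origin
Original point: (8, -2)
Rule for 90 deg counterclockwise: (x, y) -> (-y, x)
Apply: (8, -2) -> (2, 8)
(2, 8)


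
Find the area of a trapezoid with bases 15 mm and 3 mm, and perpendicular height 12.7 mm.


Shape: trapezoid
Parallel sides a = 15 mm, b = 3 mm; Height h = 12.7 mm
Formula: A = (a + b) * h / 2
a + b = 15 + 3 = 18
A = 18 * 12.7 / 2
A = 228.6 / 2
A = 114.3
114.3 mm^2


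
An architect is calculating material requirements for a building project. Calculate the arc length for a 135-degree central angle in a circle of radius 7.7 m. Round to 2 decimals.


Shape: circular arc
Radius r = 7.7 m, Angle = 135 degrees
Formula: L = (angle/360) * 2 * pi * r
2 * pi * r = 15.4 * pi
L = (135/360) * 15.4 * pi
L = 5.775 * pi
L = 18.14
18.14 m


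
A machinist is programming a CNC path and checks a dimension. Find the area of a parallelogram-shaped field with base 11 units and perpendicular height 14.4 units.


Shape: parallelogram
Base b = 11 units, Height h = 14.4 units
Formula: A = b * h
A = 11 * 14.4
A = 158.4
158.4 units^2


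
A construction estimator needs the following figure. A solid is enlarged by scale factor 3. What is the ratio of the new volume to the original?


Linear scale factor k = 3
Rule: under a linear scaling by k, volumes scale by k^3.
k^3 = 3 * 3 * 3
k^3 = 9 * 3
k^3 = 27
Volume scales by a factor of 27.
27 (dimensionless)


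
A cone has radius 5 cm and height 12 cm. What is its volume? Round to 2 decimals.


Shape: cone
Radius r = 5 cm, Height h = 12 cm
Formula: V = (1/3) * pi * r^2 * h
r^2 = 25
pi * r^2 * h = pi * 25 * 12 = 300 * pi
V = 300 * pi / 3
V = 314.16
314.16 cm^3


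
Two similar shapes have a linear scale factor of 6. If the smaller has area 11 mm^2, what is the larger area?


Linear scale factor k = 6
Original area = 11 mm^2
Rule: under a linear scaling by k, areas scale by k^2.
k^2 = 6^2 = 36
New area = 11 * 36
New area = 396
396 mm^2


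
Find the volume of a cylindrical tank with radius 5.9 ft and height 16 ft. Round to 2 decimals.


Shape: cylinder
Radius r = 5.9 ft, Height h = 16 ft
Formula: V = pi * r^2 * h
r^2 = 34.81
V = pi * 34.81 * 16
V = 556.96 * pi
V = 1749.74
1749.74 ft^3


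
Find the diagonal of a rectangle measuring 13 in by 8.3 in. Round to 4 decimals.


Shape: rectangle (diagonal via Pythagoras)
Sides: 13 in and 8.3 in
Formula: d = sqrt(l^2 + w^2)
l^2 = 169, w^2 = 68.89
l^2 + w^2 = 237.89
d = sqrt(237.89)
d = 15.4237
15.4237 in


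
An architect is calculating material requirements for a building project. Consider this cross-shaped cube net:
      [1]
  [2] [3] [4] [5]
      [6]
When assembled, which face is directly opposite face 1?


Net: cross layout. Take square 3 as the base (bottom).
Fold the four squares in the horizontal row up around 3: 2 -> left, 4 -> right, 5 wraps to the top.
Fold 1 and 6 up from 3: 1 -> back, 6 -> front.
Opposite pairs are therefore: (1, 6), (2, 4), (3, 5).
Face 1 is opposite face 6.
face 6


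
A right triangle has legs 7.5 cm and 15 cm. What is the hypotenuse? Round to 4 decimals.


Shape: right triangle
Legs a = 7.5 cm, b = 15 cm
Formula: c = sqrt(a^2 + b^2)
a^2 = 56.25, b^2 = 225
a^2 + b^2 = 281.25
c = sqrt(281.25)
c = 16.7705
16.7705 cm


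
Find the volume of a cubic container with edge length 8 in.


Shape: cube
Side s = 8 in
Formula: V = s^3
V = 8 * 8 * 8
V = 64 * 8
V = 512
512 in^3


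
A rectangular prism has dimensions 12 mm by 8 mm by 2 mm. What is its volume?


Shape: rectangular prism
l = 12 mm, w = 8 mm, h = 2 mm
Formula: V = l * w * h
V = 12 * 8 * 2
V = 96 * 2
V = 192
192 mm^3


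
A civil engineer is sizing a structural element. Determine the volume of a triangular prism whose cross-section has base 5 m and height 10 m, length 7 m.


Shape: triangular prism
Triangle base = 5 m, triangle height = 10 m, prism length L = 7 m
Formula: V = (1/2 * b * h_tri) * L
Cross-section area = 0.5 * 5 * 10 = 25
V = 25 * 7
V = 175
175 m^3


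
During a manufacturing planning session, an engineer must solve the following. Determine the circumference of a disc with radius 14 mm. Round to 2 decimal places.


Shape: circle
Radius r = 14 mm
Formula: C = 2 * pi * r
C = 2 * pi * 14
C = 28 * pi
C = 87.96
87.96 mm


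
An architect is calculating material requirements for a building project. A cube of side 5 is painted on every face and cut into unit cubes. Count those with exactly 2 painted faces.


Large cube: 5 x 5 x 5, cut into unit cubes.
n = 5, so n - 2 = 3
Cubes with 2 painted faces lie along the edges, excluding corners.
A cube has 12 edges; each contributes (n - 2) = 3 such cubes.
Count = 12 * 3 = 36
36 unit cubes


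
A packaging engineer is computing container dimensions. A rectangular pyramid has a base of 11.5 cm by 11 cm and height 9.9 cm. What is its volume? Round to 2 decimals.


Shape: rectangular pyramid
Base: 11.5 cm x 11 cm, Height h = 9.9 cm
Formula: V = (1/3) * base_area * h
base_area = 11.5 * 11 = 126.5
base_area * h = 126.5 * 9.9 = 1252.35
V = 1252.35 / 3
V = 417.45
417.45 cm^3


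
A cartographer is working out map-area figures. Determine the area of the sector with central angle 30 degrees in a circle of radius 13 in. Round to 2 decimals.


Shape: circular sector
Radius r = 13 in, Angle = 30 degrees
Formula: A = (angle/360) * pi * r^2
r^2 = 169
Fraction of circle = 30/360
A = (30/360) * pi * 169
A = 14.083333 * pi
A = 44.24
44.24 in^2


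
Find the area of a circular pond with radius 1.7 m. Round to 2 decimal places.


Shape: circle
Radius r = 1.7 m
Formula: A = pi * r^2
r^2 = 1.7^2 = 2.89
A = pi * 2.89
A = 9.08
9.08 m^2


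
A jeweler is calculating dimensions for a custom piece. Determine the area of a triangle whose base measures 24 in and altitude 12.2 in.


Shape: triangle
Base b = 24 in, Height h = 12.2 in
Formula: A = (1/2) * b * h
A = 0.5 * 24 * 12.2
A = 0.5 * 292.8
A = 146.4
146.4 in^2


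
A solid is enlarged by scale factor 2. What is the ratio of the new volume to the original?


Linear scale factor k = 2
Rule: under a linear scaling by k, volumes scale by k^3.
k^3 = 2 * 2 * 2
k^3 = 4 * 2
k^3 = 8
Volume scales by a factor of 8.
8 (dimensionless)


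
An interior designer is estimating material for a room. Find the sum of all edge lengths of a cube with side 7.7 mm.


Shape: cube
Side s = 7.7 mm
A cube has 12 edges, all equal.
Formula: total edge length = 12 * s
Total = 12 * 7.7
Total = 92.4
92.4 mm


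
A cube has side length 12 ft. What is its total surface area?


Shape: cube
Side s = 12 ft
A cube has 6 square faces.
Formula: SA = 6 * s^2
s^2 = 144
SA = 6 * 144
SA = 864
864 ft^2


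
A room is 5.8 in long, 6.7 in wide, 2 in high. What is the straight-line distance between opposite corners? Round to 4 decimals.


Shape: rectangular box (space diagonal)
l = 5.8 in, w = 6.7 in, h = 2 in
Visualize: the diagonal of the base, then a right triangle with that diagonal and the height.
Formula: d = sqrt(l^2 + w^2 + h^2)
l^2 + w^2 + h^2 = 33.64 + 44.89 + 4 = 82.53
d = sqrt(82.53)
d = 9.0846
9.0846 in


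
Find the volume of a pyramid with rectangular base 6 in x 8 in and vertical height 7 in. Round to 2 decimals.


Shape: rectangular pyramid
Base: 6 in x 8 in, Height h = 7 in
Formula: V = (1/3) * base_area * h
base_area = 6 * 8 = 48
base_area * h = 48 * 7 = 336
V = 336 / 3
V = 112
112 in^3


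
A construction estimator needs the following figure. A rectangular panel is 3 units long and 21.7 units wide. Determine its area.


Shape: rectangle
Length l = 3 units, Width w = 21.7 units
Formula: A = l * w
A = 3 * 21.7
A = 65.1
65.1 units^2


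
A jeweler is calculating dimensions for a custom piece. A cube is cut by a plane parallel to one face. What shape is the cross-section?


Solid: cube
Cutting plane: parallel to one face
Visualize the intersection of the plane with the solid's surface.
The boundary of the cut region is a square.
square


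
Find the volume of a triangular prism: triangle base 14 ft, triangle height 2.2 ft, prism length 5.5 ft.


Shape: triangular prism
Triangle base = 14 ft, triangle height = 2.2 ft, prism length L = 5.5 ft
Formula: V = (1/2 * b * h_tri) * L
Cross-section area = 0.5 * 14 * 2.2 = 15.4
V = 15.4 * 5.5
V = 84.7
84.7 ft^3


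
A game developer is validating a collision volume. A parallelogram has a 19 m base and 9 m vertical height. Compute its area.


Shape: parallelogram
Base b = 19 m, Height h = 9 m
Formula: A = b * h
A = 19 * 9
A = 171
171 m^2


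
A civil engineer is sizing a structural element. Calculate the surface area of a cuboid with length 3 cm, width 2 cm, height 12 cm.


Shape: rectangular prism
l = 3 cm, w = 2 cm, h = 12 cm
Formula: SA = 2(lw + lh + wh)
lw = 6, lh = 36, wh = 24
lw + lh + wh = 66
SA = 2 * 66
SA = 132
132 cm^2


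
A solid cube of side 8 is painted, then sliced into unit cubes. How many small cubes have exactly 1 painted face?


Large cube: 8 x 8 x 8, cut into unit cubes.
n = 8, so n - 2 = 6
Cubes with 1 painted face lie in the interior of each face.
A cube has 6 faces; each contributes (n - 2)^2 = 36 such cubes.
Count = 6 * 36 = 216
216 unit cubes


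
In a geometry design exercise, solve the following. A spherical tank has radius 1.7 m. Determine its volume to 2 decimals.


Shape: sphere
Radius r = 1.7 m
Formula: V = (4/3) * pi * r^3
r^3 = 4.913
(4/3) * 4.913 = 6.550667
V = 6.550667 * pi
V = 20.58
20.58 m^3


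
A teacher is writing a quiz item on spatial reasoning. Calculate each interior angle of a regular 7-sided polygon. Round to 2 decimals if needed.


Shape: regular heptagon (7 sides)
Formula: interior angle = (n - 2) * 180 / n
(n - 2) = 5
(n - 2) * 180 = 900
angle = 900 / 7
angle = 128.57
128.57 degrees


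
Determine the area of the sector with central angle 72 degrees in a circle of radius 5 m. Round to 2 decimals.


Shape: circular sector
Radius r = 5 m, Angle = 72 degrees
Formula: A = (angle/360) * pi * r^2
r^2 = 25
Fraction of circle = 72/360
A = (72/360) * pi * 25
A = 5 * pi
A = 15.71
15.71 m^2


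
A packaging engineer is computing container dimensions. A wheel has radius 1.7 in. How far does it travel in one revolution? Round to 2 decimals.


Shape: circle
Radius r = 1.7 in
Formula: C = 2 * pi * r
C = 2 * pi * 1.7
C = 3.4 * pi
C = 10.68
10.68 in


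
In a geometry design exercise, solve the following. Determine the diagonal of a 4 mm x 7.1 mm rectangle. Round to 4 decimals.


Shape: rectangle (diagonal via Pythagoras)
Sides: 4 mm and 7.1 mm
Formula: d = sqrt(l^2 + w^2)
l^2 = 16, w^2 = 50.41
l^2 + w^2 = 66.41
d = sqrt(66.41)
d = 8.1492
8.1492 mm


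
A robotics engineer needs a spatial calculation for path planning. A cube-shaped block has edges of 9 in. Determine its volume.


Shape: cube
Side s = 9 in
Formula: V = s^3
V = 9 * 9 * 9
V = 81 * 9
V = 729
729 in^3


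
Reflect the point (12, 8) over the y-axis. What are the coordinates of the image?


Transformation: reflection
Original point: (12, 8)
Rule for reflection over the y-axis: (x, y) -> (-x, y)
Apply: (12, 8) -> (-12, 8)
(-12, 8)


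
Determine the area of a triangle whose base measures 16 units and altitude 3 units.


Shape: triangle
Base b = 16 units, Height h = 3 units
Formula: A = (1/2) * b * h
A = 0.5 * 16 * 3
A = 0.5 * 48
A = 24
24 units^2


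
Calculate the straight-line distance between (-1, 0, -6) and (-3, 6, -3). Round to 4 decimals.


3D distance between two points
P1 = (-1, 0, -6), P2 = (-3, 6, -3)
Formula: d = sqrt((x2-x1)^2 + (y2-y1)^2 + (z2-z1)^2)
dx = -3 - -1 = -2
dy = 6 - 0 = 6
dz = -3 - -6 = 3
dx^2 + dy^2 + dz^2 = 4 + 36 + 9 = 49
d = sqrt(49)
d = 7.0
7 units


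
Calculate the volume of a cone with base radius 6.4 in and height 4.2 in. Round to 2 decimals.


Shape: cone
Radius r = 6.4 in, Height h = 4.2 in
Formula: V = (1/3) * pi * r^2 * h
r^2 = 40.96
pi * r^2 * h = pi * 40.96 * 4.2 = 172.032 * pi
V = 172.032 * pi / 3
V = 180.15
180.15 in^3


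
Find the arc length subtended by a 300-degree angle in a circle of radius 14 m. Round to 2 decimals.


Shape: circular arc
Radius r = 14 m, Angle = 300 degrees
Formula: L = (angle/360) * 2 * pi * r
2 * pi * r = 28 * pi
L = (300/360) * 28 * pi
L = 23.333333 * pi
L = 73.3
73.3 m


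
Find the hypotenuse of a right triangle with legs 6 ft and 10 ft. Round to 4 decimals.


Shape: right triangle
Legs a = 6 ft, b = 10 ft
Formula: c = sqrt(a^2 + b^2)
a^2 = 36, b^2 = 100
a^2 + b^2 = 136
c = sqrt(136)
c = 11.6619
11.6619 ft


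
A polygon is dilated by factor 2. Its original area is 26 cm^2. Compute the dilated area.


Linear scale factor k = 2
Original area = 26 cm^2
Rule: under a linear scaling by k, areas scale by k^2.
k^2 = 2^2 = 4
New area = 26 * 4
New area = 104
104 cm^2


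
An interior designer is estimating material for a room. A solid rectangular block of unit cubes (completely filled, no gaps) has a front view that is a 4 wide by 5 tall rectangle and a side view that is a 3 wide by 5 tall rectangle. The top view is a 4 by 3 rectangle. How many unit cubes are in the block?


Orthographic views of a solid rectangular block:
Front view 4 x 5 -> length = 4, height = 5
Side view 3 x 5 -> width = 3, height = 5 (consistent)
Top view 4 x 3 -> confirms length = 4, width = 3
The block is 4 x 3 x 5.
Total unit cubes = 4 * 3 * 5 = 60
60 unit cubes


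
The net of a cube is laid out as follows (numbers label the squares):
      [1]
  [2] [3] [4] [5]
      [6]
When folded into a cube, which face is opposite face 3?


Net: cross layout. Take square 3 as the base (bottom).
Fold the four squares in the horizontal row up around 3: 2 -> left, 4 -> right, 5 wraps to the top.
Fold 1 and 6 up from 3: 1 -> back, 6 -> front.
Opposite pairs are therefore: (1, 6), (2, 4), (3, 5).
Face 3 is opposite face 5.
face 5


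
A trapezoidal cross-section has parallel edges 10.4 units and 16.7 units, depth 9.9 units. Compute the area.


Shape: trapezoid
Parallel sides a = 10.4 units, b = 16.7 units; Height h = 9.9 units
Formula: A = (a + b) * h / 2
a + b = 10.4 + 16.7 = 27.1
A = 27.1 * 9.9 / 2
A = 268.29 / 2
A = 134.145
134.145 units^2


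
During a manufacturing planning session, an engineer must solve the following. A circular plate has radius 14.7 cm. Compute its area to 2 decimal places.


Shape: circle
Radius r = 14.7 cm
Formula: A = pi * r^2
r^2 = 14.7^2 = 216.09
A = pi * 216.09
A = 678.87
678.87 cm^2


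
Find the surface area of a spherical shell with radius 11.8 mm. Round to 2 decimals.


Shape: sphere
Radius r = 11.8 mm
Formula: SA = 4 * pi * r^2
r^2 = 139.24
SA = 4 * pi * 139.24
SA = 556.96 * pi
SA = 1749.74
1749.74 mm^2


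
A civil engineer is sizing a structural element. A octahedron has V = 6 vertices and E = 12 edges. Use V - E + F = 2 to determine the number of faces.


Polyhedron: octahedron
Euler's formula for convex polyhedra: V - E + F = 2
Given: V = 6 vertices and E = 12 edges
Solve for F:
F = 2 + E - V = 2 + 12 - 6 = 8
8 faces


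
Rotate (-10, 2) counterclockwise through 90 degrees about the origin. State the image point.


Transformation: rotation about the origin
Original point: (-10, 2)
Rule for 90 deg counterclockwise: (x, y) -> (-y, x)
Apply: (-10, 2) -> (-2, -10)
(-2, -10)


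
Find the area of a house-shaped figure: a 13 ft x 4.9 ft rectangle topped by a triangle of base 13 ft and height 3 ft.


Composite shape: rectangle + triangle
Rectangle area = 13 * 4.9 = 63.7
Triangle area = 0.5 * 13 * 3 = 19.5
Total = 63.7 + 19.5
Total = 83.2
83.2 ft^2


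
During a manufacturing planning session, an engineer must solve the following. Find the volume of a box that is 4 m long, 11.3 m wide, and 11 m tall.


Shape: rectangular prism
l = 4 m, w = 11.3 m, h = 11 m
Formula: V = l * w * h
V = 4 * 11.3 * 11
V = 45.2 * 11
V = 497.2
497.2 m^3


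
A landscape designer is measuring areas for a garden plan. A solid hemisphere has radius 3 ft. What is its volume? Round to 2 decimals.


Shape: hemisphere (half of a sphere)
Radius r = 3 ft
Formula: V = (1/2) * (4/3) * pi * r^3 = (2/3) * pi * r^3
r^3 = 27
(2/3) * 27 = 18
V = 18 * pi
V = 56.55
56.55 ft^3


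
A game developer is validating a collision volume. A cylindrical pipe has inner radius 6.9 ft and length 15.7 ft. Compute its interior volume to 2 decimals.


Shape: cylinder
Radius r = 6.9 ft, Height h = 15.7 ft
Formula: V = pi * r^2 * h
r^2 = 47.61
V = pi * 47.61 * 15.7
V = 747.477 * pi
V = 2348.27
2348.27 ft^3


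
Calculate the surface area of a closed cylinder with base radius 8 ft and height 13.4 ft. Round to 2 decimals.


Shape: closed cylinder
Radius r = 8 ft, Height h = 13.4 ft
Formula: SA = 2*pi*r^2 + 2*pi*r*h = 2*pi*r*(r + h)
r + h = 21.4
2 * r * (r + h) = 2 * 8 * 21.4 = 342.4
SA = 342.4 * pi
SA = 1075.68
1075.68 ft^2
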